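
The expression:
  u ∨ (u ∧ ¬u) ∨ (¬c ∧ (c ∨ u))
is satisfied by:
  {u: True}


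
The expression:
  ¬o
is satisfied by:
  {o: False}


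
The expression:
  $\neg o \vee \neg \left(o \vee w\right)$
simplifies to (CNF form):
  $\neg o$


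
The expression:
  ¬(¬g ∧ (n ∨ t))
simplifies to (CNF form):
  (g ∨ ¬n) ∧ (g ∨ ¬t)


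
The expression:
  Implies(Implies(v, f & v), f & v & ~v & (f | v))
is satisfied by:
  {v: True, f: False}


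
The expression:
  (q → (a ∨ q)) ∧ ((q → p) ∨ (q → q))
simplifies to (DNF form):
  True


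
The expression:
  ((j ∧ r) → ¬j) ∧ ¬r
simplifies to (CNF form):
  ¬r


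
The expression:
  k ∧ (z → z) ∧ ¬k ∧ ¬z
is never true.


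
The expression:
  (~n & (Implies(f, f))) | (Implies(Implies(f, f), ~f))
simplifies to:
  ~f | ~n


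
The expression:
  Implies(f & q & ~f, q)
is always true.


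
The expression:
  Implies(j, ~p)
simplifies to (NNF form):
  ~j | ~p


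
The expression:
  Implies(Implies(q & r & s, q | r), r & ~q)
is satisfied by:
  {r: True, q: False}


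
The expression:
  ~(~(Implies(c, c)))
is always true.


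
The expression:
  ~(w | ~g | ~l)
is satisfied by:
  {g: True, l: True, w: False}


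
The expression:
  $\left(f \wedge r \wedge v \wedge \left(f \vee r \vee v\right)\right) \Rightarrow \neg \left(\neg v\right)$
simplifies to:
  $\text{True}$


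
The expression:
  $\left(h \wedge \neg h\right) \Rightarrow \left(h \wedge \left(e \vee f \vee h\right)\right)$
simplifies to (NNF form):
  $\text{True}$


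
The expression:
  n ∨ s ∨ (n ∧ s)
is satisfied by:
  {n: True, s: True}
  {n: True, s: False}
  {s: True, n: False}


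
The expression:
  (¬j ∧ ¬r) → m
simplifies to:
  j ∨ m ∨ r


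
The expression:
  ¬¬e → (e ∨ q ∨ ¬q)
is always true.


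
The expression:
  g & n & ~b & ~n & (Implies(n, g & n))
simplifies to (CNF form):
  False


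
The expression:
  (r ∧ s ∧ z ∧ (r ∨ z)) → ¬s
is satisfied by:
  {s: False, z: False, r: False}
  {r: True, s: False, z: False}
  {z: True, s: False, r: False}
  {r: True, z: True, s: False}
  {s: True, r: False, z: False}
  {r: True, s: True, z: False}
  {z: True, s: True, r: False}


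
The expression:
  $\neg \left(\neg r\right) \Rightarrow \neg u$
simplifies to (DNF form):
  $\neg r \vee \neg u$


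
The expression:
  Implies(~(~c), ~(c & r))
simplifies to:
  ~c | ~r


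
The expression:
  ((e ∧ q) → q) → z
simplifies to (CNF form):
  z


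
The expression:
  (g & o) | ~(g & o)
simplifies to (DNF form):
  True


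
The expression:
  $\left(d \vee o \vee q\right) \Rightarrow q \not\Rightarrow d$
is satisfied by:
  {q: True, o: False, d: False}
  {o: False, d: False, q: False}
  {q: True, o: True, d: False}


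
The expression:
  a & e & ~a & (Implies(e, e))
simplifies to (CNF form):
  False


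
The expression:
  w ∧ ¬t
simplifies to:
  w ∧ ¬t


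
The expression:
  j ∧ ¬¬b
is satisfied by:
  {j: True, b: True}


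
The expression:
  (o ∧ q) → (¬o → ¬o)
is always true.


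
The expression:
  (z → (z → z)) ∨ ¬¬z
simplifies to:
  True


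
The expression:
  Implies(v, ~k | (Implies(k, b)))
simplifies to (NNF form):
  b | ~k | ~v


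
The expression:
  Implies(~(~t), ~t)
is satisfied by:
  {t: False}


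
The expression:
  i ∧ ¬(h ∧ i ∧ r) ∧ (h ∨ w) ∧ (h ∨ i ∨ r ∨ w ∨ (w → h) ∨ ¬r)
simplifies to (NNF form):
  i ∧ (h ∨ w) ∧ (¬h ∨ ¬r)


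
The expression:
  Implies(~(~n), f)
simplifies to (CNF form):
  f | ~n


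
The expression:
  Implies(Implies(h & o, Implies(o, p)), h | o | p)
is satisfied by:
  {p: True, o: True, h: True}
  {p: True, o: True, h: False}
  {p: True, h: True, o: False}
  {p: True, h: False, o: False}
  {o: True, h: True, p: False}
  {o: True, h: False, p: False}
  {h: True, o: False, p: False}


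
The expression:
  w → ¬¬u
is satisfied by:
  {u: True, w: False}
  {w: False, u: False}
  {w: True, u: True}


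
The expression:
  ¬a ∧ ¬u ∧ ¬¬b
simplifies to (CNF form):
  b ∧ ¬a ∧ ¬u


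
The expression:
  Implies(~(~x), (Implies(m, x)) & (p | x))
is always true.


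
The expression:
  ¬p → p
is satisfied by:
  {p: True}


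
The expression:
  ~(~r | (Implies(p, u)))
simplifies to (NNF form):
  p & r & ~u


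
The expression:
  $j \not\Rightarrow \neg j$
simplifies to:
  $j$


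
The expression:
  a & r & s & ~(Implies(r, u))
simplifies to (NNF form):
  a & r & s & ~u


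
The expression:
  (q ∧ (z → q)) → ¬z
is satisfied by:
  {q: False, z: False}
  {z: True, q: False}
  {q: True, z: False}


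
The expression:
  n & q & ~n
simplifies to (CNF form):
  False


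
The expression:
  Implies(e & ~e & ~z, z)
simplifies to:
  True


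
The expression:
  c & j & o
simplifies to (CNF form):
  c & j & o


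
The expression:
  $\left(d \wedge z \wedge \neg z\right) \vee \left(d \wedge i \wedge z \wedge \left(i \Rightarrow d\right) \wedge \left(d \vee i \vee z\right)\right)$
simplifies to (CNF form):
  $d \wedge i \wedge z$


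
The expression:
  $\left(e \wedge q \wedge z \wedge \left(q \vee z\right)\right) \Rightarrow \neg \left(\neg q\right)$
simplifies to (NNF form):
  $\text{True}$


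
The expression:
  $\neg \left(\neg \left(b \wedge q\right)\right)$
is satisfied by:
  {b: True, q: True}


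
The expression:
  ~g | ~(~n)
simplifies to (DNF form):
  n | ~g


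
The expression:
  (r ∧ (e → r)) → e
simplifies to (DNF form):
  e ∨ ¬r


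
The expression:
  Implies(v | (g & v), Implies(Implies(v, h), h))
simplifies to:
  True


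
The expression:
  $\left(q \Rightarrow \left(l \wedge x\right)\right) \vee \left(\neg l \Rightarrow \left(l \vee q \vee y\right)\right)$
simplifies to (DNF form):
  $\text{True}$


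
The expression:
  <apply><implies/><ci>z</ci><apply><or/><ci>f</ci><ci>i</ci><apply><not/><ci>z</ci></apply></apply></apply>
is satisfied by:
  {i: True, f: True, z: False}
  {i: True, f: False, z: False}
  {f: True, i: False, z: False}
  {i: False, f: False, z: False}
  {i: True, z: True, f: True}
  {i: True, z: True, f: False}
  {z: True, f: True, i: False}


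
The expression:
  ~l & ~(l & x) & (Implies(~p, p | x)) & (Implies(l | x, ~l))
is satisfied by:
  {x: True, p: True, l: False}
  {x: True, l: False, p: False}
  {p: True, l: False, x: False}


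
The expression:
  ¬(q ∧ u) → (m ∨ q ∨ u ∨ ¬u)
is always true.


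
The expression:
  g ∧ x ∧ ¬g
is never true.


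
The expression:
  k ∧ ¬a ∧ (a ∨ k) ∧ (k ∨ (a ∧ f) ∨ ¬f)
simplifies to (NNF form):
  k ∧ ¬a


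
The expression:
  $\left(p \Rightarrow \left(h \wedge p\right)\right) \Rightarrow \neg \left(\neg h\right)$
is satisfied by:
  {p: True, h: True}
  {p: True, h: False}
  {h: True, p: False}


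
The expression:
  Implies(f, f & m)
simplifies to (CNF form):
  m | ~f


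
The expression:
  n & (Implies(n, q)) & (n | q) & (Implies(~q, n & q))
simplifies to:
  n & q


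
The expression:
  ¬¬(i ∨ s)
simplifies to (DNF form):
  i ∨ s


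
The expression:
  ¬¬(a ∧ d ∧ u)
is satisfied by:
  {a: True, u: True, d: True}


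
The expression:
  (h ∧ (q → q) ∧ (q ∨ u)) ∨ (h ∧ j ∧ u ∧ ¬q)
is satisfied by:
  {h: True, q: True, u: True}
  {h: True, q: True, u: False}
  {h: True, u: True, q: False}


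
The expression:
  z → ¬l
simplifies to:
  ¬l ∨ ¬z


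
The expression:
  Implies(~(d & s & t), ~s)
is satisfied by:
  {d: True, t: True, s: False}
  {d: True, t: False, s: False}
  {t: True, d: False, s: False}
  {d: False, t: False, s: False}
  {d: True, s: True, t: True}


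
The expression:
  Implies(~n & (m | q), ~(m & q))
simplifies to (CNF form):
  n | ~m | ~q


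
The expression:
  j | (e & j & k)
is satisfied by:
  {j: True}


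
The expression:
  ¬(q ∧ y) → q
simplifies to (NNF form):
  q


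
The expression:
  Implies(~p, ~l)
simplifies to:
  p | ~l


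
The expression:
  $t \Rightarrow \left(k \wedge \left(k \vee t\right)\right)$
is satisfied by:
  {k: True, t: False}
  {t: False, k: False}
  {t: True, k: True}


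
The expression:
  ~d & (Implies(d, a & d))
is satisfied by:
  {d: False}


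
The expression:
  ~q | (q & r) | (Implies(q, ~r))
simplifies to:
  True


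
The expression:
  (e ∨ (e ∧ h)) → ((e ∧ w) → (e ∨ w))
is always true.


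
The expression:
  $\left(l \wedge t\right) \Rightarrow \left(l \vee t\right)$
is always true.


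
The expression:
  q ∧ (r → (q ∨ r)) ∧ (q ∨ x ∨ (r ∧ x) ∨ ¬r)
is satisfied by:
  {q: True}


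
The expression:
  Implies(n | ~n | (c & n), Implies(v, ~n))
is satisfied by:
  {v: False, n: False}
  {n: True, v: False}
  {v: True, n: False}


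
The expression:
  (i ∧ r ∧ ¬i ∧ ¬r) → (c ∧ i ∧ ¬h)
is always true.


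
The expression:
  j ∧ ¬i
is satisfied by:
  {j: True, i: False}


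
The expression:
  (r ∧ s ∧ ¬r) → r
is always true.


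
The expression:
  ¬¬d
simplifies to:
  d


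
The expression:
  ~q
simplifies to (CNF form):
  ~q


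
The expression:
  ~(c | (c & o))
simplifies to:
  ~c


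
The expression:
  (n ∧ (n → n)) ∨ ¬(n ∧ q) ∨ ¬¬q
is always true.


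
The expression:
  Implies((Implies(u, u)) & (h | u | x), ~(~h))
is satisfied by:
  {h: True, u: False, x: False}
  {x: True, h: True, u: False}
  {h: True, u: True, x: False}
  {x: True, h: True, u: True}
  {x: False, u: False, h: False}


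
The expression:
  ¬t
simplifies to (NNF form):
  ¬t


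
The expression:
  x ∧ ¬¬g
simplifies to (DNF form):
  g ∧ x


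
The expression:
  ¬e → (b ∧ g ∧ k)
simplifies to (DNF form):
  e ∨ (b ∧ g ∧ k)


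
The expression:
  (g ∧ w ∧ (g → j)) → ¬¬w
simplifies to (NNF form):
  True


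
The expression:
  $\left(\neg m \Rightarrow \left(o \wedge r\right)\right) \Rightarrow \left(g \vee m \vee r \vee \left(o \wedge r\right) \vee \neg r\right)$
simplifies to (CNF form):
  $\text{True}$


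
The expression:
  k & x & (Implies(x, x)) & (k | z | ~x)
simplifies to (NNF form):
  k & x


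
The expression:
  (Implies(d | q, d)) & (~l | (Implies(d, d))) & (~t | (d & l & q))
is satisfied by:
  {l: True, d: True, q: False, t: False}
  {l: True, d: False, q: False, t: False}
  {d: True, l: False, q: False, t: False}
  {l: False, d: False, q: False, t: False}
  {l: True, q: True, d: True, t: False}
  {q: True, d: True, l: False, t: False}
  {l: True, t: True, q: True, d: True}


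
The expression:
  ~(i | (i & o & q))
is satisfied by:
  {i: False}


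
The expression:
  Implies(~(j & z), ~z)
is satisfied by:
  {j: True, z: False}
  {z: False, j: False}
  {z: True, j: True}


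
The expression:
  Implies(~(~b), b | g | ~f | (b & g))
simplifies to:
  True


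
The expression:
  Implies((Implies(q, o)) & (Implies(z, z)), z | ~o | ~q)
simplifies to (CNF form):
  z | ~o | ~q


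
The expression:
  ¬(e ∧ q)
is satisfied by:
  {e: False, q: False}
  {q: True, e: False}
  {e: True, q: False}


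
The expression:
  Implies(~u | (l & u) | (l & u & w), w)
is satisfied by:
  {u: True, w: True, l: False}
  {w: True, l: False, u: False}
  {u: True, w: True, l: True}
  {w: True, l: True, u: False}
  {u: True, l: False, w: False}


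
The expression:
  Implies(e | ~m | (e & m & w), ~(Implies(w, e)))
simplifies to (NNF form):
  ~e & (m | w)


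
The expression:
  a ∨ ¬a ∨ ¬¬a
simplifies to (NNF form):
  True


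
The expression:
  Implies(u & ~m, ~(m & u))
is always true.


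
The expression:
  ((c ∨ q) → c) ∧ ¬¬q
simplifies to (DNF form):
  c ∧ q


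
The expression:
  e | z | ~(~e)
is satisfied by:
  {z: True, e: True}
  {z: True, e: False}
  {e: True, z: False}


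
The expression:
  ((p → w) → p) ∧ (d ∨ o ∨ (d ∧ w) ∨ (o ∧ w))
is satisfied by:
  {p: True, d: True, o: True}
  {p: True, d: True, o: False}
  {p: True, o: True, d: False}


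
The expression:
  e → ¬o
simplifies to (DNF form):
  ¬e ∨ ¬o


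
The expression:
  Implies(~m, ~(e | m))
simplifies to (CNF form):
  m | ~e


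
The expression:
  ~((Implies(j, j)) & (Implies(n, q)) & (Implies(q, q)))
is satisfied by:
  {n: True, q: False}


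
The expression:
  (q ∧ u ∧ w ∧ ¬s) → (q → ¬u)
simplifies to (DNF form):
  s ∨ ¬q ∨ ¬u ∨ ¬w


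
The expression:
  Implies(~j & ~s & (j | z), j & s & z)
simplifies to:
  j | s | ~z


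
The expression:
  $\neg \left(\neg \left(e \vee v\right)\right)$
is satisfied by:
  {v: True, e: True}
  {v: True, e: False}
  {e: True, v: False}


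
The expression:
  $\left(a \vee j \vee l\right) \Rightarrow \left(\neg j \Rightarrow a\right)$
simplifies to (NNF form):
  $a \vee j \vee \neg l$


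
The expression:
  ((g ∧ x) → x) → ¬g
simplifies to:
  ¬g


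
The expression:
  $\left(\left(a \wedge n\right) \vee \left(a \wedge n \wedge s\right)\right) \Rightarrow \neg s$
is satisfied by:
  {s: False, n: False, a: False}
  {a: True, s: False, n: False}
  {n: True, s: False, a: False}
  {a: True, n: True, s: False}
  {s: True, a: False, n: False}
  {a: True, s: True, n: False}
  {n: True, s: True, a: False}


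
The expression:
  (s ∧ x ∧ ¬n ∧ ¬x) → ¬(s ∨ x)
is always true.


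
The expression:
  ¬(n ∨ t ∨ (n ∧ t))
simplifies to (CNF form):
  ¬n ∧ ¬t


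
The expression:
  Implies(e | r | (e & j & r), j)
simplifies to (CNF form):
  (j | ~e) & (j | ~r)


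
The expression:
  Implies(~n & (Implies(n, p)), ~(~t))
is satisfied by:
  {n: True, t: True}
  {n: True, t: False}
  {t: True, n: False}


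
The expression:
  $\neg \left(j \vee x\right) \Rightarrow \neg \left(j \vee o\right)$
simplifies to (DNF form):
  $j \vee x \vee \neg o$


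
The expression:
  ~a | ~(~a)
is always true.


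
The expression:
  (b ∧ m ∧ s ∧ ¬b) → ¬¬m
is always true.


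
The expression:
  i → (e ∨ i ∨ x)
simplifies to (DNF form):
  True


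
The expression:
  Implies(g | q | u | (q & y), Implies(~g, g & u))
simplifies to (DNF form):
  g | (~q & ~u)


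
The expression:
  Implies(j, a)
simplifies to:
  a | ~j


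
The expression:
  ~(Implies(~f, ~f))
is never true.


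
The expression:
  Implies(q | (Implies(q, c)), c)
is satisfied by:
  {c: True}


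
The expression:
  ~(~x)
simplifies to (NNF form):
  x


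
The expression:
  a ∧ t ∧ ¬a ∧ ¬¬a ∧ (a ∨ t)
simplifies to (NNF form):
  False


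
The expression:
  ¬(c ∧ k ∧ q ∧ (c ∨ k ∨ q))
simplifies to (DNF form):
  ¬c ∨ ¬k ∨ ¬q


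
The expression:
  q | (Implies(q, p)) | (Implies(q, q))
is always true.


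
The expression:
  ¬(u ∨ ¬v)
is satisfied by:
  {v: True, u: False}


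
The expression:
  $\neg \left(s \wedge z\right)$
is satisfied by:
  {s: False, z: False}
  {z: True, s: False}
  {s: True, z: False}


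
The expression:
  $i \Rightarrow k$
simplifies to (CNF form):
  $k \vee \neg i$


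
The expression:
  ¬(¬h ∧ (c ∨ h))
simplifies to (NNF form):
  h ∨ ¬c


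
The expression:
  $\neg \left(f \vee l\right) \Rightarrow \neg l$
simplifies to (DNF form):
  $\text{True}$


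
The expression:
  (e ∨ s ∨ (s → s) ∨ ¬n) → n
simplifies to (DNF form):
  n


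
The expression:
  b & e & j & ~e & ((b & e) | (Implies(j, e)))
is never true.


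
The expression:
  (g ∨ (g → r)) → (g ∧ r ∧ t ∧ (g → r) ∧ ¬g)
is never true.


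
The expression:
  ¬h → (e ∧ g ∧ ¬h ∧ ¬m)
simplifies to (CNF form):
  (e ∨ h) ∧ (g ∨ h) ∧ (h ∨ ¬m)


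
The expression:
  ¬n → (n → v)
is always true.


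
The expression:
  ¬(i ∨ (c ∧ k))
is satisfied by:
  {i: False, k: False, c: False}
  {c: True, i: False, k: False}
  {k: True, i: False, c: False}


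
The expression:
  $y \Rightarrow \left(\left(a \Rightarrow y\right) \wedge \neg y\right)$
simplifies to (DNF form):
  $\neg y$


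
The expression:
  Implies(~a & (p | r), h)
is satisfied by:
  {a: True, h: True, p: False, r: False}
  {r: True, a: True, h: True, p: False}
  {a: True, h: True, p: True, r: False}
  {r: True, a: True, h: True, p: True}
  {a: True, p: False, h: False, r: False}
  {a: True, r: True, p: False, h: False}
  {a: True, p: True, h: False, r: False}
  {a: True, r: True, p: True, h: False}
  {h: True, r: False, p: False, a: False}
  {r: True, h: True, p: False, a: False}
  {h: True, p: True, r: False, a: False}
  {r: True, h: True, p: True, a: False}
  {r: False, p: False, h: False, a: False}


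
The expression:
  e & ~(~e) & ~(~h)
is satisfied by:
  {h: True, e: True}


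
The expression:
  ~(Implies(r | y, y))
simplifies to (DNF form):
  r & ~y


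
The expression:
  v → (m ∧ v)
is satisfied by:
  {m: True, v: False}
  {v: False, m: False}
  {v: True, m: True}


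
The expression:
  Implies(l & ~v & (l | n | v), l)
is always true.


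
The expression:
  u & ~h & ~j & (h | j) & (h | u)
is never true.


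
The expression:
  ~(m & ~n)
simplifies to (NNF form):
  n | ~m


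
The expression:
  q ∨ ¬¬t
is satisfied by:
  {t: True, q: True}
  {t: True, q: False}
  {q: True, t: False}


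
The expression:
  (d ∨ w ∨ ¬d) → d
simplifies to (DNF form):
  d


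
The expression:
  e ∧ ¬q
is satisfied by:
  {e: True, q: False}


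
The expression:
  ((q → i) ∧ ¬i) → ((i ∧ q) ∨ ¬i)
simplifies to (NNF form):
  True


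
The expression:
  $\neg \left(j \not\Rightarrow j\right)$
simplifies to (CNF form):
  $\text{True}$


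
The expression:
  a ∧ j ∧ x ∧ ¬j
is never true.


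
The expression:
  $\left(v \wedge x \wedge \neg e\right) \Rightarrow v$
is always true.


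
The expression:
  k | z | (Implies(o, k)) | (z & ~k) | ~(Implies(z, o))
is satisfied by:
  {k: True, z: True, o: False}
  {k: True, o: False, z: False}
  {z: True, o: False, k: False}
  {z: False, o: False, k: False}
  {k: True, z: True, o: True}
  {k: True, o: True, z: False}
  {z: True, o: True, k: False}


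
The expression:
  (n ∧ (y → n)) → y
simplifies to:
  y ∨ ¬n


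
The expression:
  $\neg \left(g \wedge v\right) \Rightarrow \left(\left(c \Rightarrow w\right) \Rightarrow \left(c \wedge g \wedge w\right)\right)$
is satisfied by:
  {g: True, c: True, v: True, w: False}
  {g: True, c: True, v: False, w: False}
  {g: True, c: True, w: True, v: True}
  {g: True, c: True, w: True, v: False}
  {g: True, v: True, w: False, c: False}
  {g: True, w: True, v: True, c: False}
  {c: True, w: False, v: True, g: False}
  {c: True, w: False, v: False, g: False}


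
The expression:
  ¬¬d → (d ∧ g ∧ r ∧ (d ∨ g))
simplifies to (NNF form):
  (g ∧ r) ∨ ¬d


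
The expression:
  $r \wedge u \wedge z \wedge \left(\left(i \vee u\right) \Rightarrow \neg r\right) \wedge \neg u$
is never true.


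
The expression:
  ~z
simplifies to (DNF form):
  ~z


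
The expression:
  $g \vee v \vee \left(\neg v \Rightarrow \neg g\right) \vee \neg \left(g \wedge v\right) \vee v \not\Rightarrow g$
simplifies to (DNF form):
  $\text{True}$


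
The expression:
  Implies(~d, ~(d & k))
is always true.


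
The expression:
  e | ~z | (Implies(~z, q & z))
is always true.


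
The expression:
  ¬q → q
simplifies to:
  q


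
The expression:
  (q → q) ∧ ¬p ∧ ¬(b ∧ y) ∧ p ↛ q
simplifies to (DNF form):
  False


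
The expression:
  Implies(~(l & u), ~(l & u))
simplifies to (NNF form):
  True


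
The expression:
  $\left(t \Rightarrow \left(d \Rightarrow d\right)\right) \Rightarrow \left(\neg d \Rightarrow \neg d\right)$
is always true.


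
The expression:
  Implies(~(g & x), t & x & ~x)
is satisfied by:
  {x: True, g: True}


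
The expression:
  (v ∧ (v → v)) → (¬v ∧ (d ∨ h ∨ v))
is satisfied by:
  {v: False}


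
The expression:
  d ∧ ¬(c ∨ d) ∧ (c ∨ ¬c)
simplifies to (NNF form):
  False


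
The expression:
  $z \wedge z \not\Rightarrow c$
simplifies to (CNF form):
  $z \wedge \neg c$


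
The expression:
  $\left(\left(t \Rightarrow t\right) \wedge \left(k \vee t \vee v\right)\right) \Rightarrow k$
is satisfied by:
  {k: True, v: False, t: False}
  {k: True, t: True, v: False}
  {k: True, v: True, t: False}
  {k: True, t: True, v: True}
  {t: False, v: False, k: False}


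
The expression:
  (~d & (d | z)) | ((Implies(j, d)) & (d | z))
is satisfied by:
  {d: True, z: True}
  {d: True, z: False}
  {z: True, d: False}


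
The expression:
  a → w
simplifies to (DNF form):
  w ∨ ¬a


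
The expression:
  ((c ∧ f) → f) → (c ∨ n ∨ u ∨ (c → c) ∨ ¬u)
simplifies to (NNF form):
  True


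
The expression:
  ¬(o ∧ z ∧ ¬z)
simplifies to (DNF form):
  True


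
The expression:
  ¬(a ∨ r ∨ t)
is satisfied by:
  {r: False, t: False, a: False}


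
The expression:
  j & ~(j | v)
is never true.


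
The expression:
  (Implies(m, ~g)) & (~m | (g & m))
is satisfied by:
  {m: False}


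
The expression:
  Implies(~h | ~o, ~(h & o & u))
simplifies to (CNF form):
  True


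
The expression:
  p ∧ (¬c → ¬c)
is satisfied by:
  {p: True}


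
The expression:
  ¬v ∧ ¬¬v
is never true.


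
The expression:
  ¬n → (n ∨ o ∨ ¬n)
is always true.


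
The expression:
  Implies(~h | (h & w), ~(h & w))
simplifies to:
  ~h | ~w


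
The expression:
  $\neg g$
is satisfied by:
  {g: False}


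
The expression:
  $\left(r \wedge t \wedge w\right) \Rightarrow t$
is always true.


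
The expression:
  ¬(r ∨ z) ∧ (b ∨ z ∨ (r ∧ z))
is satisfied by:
  {b: True, z: False, r: False}


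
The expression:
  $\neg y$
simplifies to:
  $\neg y$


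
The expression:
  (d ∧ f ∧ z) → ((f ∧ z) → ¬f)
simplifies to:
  ¬d ∨ ¬f ∨ ¬z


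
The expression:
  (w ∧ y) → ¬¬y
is always true.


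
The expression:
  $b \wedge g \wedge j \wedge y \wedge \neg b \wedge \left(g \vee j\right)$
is never true.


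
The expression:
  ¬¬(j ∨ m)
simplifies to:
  j ∨ m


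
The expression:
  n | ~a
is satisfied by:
  {n: True, a: False}
  {a: False, n: False}
  {a: True, n: True}


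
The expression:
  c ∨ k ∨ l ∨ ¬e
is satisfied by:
  {c: True, k: True, l: True, e: False}
  {c: True, k: True, e: False, l: False}
  {c: True, l: True, e: False, k: False}
  {c: True, e: False, l: False, k: False}
  {k: True, l: True, e: False, c: False}
  {k: True, e: False, l: False, c: False}
  {l: True, k: False, e: False, c: False}
  {k: False, e: False, l: False, c: False}
  {k: True, c: True, e: True, l: True}
  {k: True, c: True, e: True, l: False}
  {c: True, e: True, l: True, k: False}
  {c: True, e: True, k: False, l: False}
  {l: True, e: True, k: True, c: False}
  {e: True, k: True, c: False, l: False}
  {e: True, l: True, c: False, k: False}


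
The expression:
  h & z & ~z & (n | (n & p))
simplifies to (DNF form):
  False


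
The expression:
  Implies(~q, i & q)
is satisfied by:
  {q: True}


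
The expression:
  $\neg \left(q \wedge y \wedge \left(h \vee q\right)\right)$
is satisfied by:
  {q: False, y: False}
  {y: True, q: False}
  {q: True, y: False}


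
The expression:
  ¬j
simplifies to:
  ¬j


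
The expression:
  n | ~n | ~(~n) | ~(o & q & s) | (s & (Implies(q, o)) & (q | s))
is always true.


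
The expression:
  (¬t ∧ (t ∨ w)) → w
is always true.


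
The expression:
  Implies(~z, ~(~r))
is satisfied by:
  {r: True, z: True}
  {r: True, z: False}
  {z: True, r: False}


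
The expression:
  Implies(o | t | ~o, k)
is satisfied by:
  {k: True}


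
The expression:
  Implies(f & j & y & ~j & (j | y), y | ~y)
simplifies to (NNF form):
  True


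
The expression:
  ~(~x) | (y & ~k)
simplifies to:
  x | (y & ~k)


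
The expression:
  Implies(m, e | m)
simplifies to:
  True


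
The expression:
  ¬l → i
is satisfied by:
  {i: True, l: True}
  {i: True, l: False}
  {l: True, i: False}


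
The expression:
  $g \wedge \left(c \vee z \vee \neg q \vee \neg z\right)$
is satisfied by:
  {g: True}


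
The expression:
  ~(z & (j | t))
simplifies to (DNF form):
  ~z | (~j & ~t)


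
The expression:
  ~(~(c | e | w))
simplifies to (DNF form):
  c | e | w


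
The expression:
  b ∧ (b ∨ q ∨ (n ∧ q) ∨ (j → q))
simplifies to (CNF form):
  b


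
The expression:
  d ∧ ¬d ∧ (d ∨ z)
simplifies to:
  False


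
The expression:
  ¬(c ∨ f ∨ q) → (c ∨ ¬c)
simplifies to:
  True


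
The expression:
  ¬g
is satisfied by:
  {g: False}


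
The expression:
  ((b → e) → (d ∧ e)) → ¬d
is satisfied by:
  {e: False, d: False, b: False}
  {b: True, e: False, d: False}
  {e: True, b: False, d: False}
  {b: True, e: True, d: False}
  {d: True, b: False, e: False}


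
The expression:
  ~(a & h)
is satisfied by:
  {h: False, a: False}
  {a: True, h: False}
  {h: True, a: False}


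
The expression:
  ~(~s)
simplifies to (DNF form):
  s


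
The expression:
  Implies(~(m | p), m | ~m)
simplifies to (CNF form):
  True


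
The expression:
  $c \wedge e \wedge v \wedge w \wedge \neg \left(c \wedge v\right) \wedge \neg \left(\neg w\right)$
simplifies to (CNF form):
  $\text{False}$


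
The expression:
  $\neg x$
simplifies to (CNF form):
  $\neg x$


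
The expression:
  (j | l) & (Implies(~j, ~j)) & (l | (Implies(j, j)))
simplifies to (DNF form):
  j | l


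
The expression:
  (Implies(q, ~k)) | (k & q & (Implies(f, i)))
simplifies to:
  i | ~f | ~k | ~q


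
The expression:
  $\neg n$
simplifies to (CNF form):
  $\neg n$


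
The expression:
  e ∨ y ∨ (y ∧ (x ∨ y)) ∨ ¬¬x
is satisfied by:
  {y: True, e: True, x: True}
  {y: True, e: True, x: False}
  {y: True, x: True, e: False}
  {y: True, x: False, e: False}
  {e: True, x: True, y: False}
  {e: True, x: False, y: False}
  {x: True, e: False, y: False}


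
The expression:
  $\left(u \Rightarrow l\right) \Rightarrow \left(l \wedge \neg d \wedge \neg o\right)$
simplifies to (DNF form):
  $\left(l \wedge \neg l\right) \vee \left(u \wedge \neg l\right) \vee \left(l \wedge \neg d \wedge \neg l\right) \vee \left(l \wedge \neg d \wedge \neg o\right) \vee \left(l \wedge \neg l \wedge \neg o\right) \vee \left(u \wedge \neg d \wedge \neg l\right) \vee \left(u \wedge \neg d \wedge \neg o\right) \vee \left(u \wedge \neg l \wedge \neg o\right)$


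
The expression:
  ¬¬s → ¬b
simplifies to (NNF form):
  ¬b ∨ ¬s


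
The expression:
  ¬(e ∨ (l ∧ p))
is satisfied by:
  {l: False, e: False, p: False}
  {p: True, l: False, e: False}
  {l: True, p: False, e: False}


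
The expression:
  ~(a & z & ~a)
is always true.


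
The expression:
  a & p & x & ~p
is never true.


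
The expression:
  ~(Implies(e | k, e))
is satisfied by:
  {k: True, e: False}


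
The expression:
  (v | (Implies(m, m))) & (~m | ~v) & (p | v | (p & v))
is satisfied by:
  {p: True, m: False, v: False}
  {v: True, p: True, m: False}
  {v: True, p: False, m: False}
  {m: True, p: True, v: False}


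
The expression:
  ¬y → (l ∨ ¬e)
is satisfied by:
  {y: True, l: True, e: False}
  {y: True, e: False, l: False}
  {l: True, e: False, y: False}
  {l: False, e: False, y: False}
  {y: True, l: True, e: True}
  {y: True, e: True, l: False}
  {l: True, e: True, y: False}


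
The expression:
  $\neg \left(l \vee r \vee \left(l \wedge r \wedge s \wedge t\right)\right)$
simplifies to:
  $\neg l \wedge \neg r$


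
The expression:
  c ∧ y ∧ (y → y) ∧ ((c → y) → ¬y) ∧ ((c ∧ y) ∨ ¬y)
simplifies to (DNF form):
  False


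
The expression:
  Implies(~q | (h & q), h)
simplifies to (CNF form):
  h | q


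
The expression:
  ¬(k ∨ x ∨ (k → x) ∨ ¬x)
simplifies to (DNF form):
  False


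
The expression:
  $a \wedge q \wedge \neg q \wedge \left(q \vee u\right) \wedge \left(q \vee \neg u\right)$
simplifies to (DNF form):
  $\text{False}$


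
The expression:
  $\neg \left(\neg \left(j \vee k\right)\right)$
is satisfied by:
  {k: True, j: True}
  {k: True, j: False}
  {j: True, k: False}


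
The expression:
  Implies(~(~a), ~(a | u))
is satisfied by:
  {a: False}


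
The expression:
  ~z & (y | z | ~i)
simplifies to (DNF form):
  (y & ~z) | (~i & ~z)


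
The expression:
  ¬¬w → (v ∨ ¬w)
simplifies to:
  v ∨ ¬w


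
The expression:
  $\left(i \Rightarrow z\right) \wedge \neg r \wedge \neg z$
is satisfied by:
  {i: False, r: False, z: False}


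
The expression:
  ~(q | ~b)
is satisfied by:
  {b: True, q: False}


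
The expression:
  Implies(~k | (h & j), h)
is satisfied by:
  {k: True, h: True}
  {k: True, h: False}
  {h: True, k: False}


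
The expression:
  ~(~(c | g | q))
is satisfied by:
  {q: True, c: True, g: True}
  {q: True, c: True, g: False}
  {q: True, g: True, c: False}
  {q: True, g: False, c: False}
  {c: True, g: True, q: False}
  {c: True, g: False, q: False}
  {g: True, c: False, q: False}


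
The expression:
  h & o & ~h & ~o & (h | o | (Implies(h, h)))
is never true.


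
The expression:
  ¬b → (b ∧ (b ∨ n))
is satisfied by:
  {b: True}


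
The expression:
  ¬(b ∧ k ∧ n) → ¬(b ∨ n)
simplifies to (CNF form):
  (b ∨ ¬n) ∧ (k ∨ ¬n) ∧ (n ∨ ¬b)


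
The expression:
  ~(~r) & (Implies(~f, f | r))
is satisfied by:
  {r: True}


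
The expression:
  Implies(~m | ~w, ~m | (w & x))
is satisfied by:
  {w: True, m: False}
  {m: False, w: False}
  {m: True, w: True}


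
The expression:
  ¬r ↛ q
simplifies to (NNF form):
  ¬q ∧ ¬r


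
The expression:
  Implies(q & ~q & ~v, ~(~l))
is always true.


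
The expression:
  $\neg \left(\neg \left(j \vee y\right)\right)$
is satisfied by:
  {y: True, j: True}
  {y: True, j: False}
  {j: True, y: False}


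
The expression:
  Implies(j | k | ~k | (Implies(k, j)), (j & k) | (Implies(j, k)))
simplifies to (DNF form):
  k | ~j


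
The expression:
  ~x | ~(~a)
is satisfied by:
  {a: True, x: False}
  {x: False, a: False}
  {x: True, a: True}


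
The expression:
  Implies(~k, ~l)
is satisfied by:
  {k: True, l: False}
  {l: False, k: False}
  {l: True, k: True}


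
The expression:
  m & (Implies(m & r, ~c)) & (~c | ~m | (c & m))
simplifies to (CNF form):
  m & (~c | ~r)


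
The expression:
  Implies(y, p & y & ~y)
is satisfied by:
  {y: False}


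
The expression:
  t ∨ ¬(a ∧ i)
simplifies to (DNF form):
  t ∨ ¬a ∨ ¬i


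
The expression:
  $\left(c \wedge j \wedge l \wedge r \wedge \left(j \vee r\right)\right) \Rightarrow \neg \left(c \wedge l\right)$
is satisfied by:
  {l: False, c: False, r: False, j: False}
  {j: True, l: False, c: False, r: False}
  {r: True, l: False, c: False, j: False}
  {j: True, r: True, l: False, c: False}
  {c: True, j: False, l: False, r: False}
  {j: True, c: True, l: False, r: False}
  {r: True, c: True, j: False, l: False}
  {j: True, r: True, c: True, l: False}
  {l: True, r: False, c: False, j: False}
  {j: True, l: True, r: False, c: False}
  {r: True, l: True, j: False, c: False}
  {j: True, r: True, l: True, c: False}
  {c: True, l: True, r: False, j: False}
  {j: True, c: True, l: True, r: False}
  {r: True, c: True, l: True, j: False}


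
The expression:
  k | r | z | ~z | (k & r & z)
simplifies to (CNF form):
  True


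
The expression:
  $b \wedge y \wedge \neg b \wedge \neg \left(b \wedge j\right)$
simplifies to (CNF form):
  $\text{False}$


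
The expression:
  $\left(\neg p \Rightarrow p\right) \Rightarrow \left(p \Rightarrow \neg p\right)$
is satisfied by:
  {p: False}


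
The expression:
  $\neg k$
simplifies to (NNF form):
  $\neg k$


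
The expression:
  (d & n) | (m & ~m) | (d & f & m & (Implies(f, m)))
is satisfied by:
  {n: True, f: True, m: True, d: True}
  {n: True, f: True, d: True, m: False}
  {n: True, m: True, d: True, f: False}
  {n: True, d: True, m: False, f: False}
  {f: True, m: True, d: True, n: False}


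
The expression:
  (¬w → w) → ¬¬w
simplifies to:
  True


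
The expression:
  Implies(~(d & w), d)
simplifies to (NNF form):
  d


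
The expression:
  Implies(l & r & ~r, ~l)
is always true.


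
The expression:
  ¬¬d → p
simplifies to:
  p ∨ ¬d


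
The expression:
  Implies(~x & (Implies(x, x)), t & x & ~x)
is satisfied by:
  {x: True}


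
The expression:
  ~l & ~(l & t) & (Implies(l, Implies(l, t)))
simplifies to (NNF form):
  ~l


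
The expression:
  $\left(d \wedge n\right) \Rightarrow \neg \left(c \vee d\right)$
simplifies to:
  $\neg d \vee \neg n$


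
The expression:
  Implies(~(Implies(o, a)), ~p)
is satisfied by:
  {a: True, p: False, o: False}
  {p: False, o: False, a: False}
  {a: True, o: True, p: False}
  {o: True, p: False, a: False}
  {a: True, p: True, o: False}
  {p: True, a: False, o: False}
  {a: True, o: True, p: True}


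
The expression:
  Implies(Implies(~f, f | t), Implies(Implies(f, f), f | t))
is always true.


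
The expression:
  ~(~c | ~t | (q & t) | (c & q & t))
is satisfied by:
  {t: True, c: True, q: False}


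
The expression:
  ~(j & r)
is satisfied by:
  {r: False, j: False}
  {j: True, r: False}
  {r: True, j: False}


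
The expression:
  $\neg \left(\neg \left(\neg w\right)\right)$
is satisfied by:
  {w: False}


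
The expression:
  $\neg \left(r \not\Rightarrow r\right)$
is always true.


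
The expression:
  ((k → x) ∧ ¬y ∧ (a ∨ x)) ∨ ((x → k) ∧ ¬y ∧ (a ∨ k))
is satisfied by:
  {a: True, x: True, k: True, y: False}
  {a: True, x: True, k: False, y: False}
  {a: True, k: True, x: False, y: False}
  {a: True, k: False, x: False, y: False}
  {x: True, k: True, a: False, y: False}
  {x: True, k: False, a: False, y: False}
  {k: True, a: False, x: False, y: False}


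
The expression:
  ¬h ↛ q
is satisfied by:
  {q: True, h: False}
  {h: False, q: False}
  {h: True, q: True}


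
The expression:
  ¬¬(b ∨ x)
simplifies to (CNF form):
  b ∨ x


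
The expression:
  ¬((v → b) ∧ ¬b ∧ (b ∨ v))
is always true.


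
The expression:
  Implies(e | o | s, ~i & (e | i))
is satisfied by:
  {e: True, i: False, o: False, s: False}
  {e: True, s: True, i: False, o: False}
  {e: True, o: True, i: False, s: False}
  {e: True, s: True, o: True, i: False}
  {s: False, i: False, o: False, e: False}
  {i: True, s: False, o: False, e: False}


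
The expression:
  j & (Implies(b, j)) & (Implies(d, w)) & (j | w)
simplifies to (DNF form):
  (j & w) | (j & ~d)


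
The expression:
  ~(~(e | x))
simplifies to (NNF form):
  e | x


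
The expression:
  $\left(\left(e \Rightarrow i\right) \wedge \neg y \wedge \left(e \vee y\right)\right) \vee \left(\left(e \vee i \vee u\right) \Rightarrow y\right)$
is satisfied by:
  {y: True, e: True, i: True, u: False}
  {y: True, e: True, u: True, i: True}
  {y: True, e: True, i: False, u: False}
  {y: True, e: True, u: True, i: False}
  {y: True, i: True, u: False, e: False}
  {y: True, u: True, i: True, e: False}
  {y: True, i: False, u: False, e: False}
  {y: True, u: True, i: False, e: False}
  {e: True, i: True, u: False, y: False}
  {u: True, e: True, i: True, y: False}
  {e: False, i: False, u: False, y: False}


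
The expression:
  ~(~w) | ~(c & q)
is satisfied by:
  {w: True, c: False, q: False}
  {c: False, q: False, w: False}
  {w: True, q: True, c: False}
  {q: True, c: False, w: False}
  {w: True, c: True, q: False}
  {c: True, w: False, q: False}
  {w: True, q: True, c: True}


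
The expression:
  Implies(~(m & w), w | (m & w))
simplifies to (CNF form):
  w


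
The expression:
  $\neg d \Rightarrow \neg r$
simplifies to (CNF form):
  $d \vee \neg r$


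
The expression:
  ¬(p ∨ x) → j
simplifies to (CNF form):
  j ∨ p ∨ x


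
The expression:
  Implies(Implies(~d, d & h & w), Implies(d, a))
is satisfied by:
  {a: True, d: False}
  {d: False, a: False}
  {d: True, a: True}


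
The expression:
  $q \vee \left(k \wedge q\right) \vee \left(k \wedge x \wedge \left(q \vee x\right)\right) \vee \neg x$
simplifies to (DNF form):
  $k \vee q \vee \neg x$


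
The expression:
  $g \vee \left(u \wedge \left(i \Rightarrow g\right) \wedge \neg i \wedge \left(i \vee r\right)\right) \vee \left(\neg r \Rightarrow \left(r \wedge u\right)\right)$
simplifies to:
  $g \vee r$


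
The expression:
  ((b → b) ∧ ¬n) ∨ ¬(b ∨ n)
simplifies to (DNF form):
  ¬n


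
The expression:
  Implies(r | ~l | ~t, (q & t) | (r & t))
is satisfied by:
  {t: True, r: True, q: True, l: True}
  {t: True, r: True, q: True, l: False}
  {t: True, r: True, l: True, q: False}
  {t: True, r: True, l: False, q: False}
  {t: True, q: True, l: True, r: False}
  {t: True, q: True, l: False, r: False}
  {t: True, q: False, l: True, r: False}


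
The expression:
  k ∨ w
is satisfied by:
  {k: True, w: True}
  {k: True, w: False}
  {w: True, k: False}


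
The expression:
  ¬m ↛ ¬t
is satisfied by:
  {t: True, m: False}


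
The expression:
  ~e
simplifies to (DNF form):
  ~e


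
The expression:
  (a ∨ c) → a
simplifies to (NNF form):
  a ∨ ¬c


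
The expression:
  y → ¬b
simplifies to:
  ¬b ∨ ¬y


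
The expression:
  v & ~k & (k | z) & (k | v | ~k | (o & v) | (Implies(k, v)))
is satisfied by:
  {z: True, v: True, k: False}


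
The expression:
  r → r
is always true.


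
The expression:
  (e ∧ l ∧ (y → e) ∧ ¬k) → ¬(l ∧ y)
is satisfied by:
  {k: True, l: False, e: False, y: False}
  {k: False, l: False, e: False, y: False}
  {y: True, k: True, l: False, e: False}
  {y: True, k: False, l: False, e: False}
  {k: True, e: True, y: False, l: False}
  {e: True, y: False, l: False, k: False}
  {y: True, e: True, k: True, l: False}
  {y: True, e: True, k: False, l: False}
  {k: True, l: True, y: False, e: False}
  {l: True, y: False, e: False, k: False}
  {k: True, y: True, l: True, e: False}
  {y: True, l: True, k: False, e: False}
  {k: True, e: True, l: True, y: False}
  {e: True, l: True, y: False, k: False}
  {y: True, e: True, l: True, k: True}
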